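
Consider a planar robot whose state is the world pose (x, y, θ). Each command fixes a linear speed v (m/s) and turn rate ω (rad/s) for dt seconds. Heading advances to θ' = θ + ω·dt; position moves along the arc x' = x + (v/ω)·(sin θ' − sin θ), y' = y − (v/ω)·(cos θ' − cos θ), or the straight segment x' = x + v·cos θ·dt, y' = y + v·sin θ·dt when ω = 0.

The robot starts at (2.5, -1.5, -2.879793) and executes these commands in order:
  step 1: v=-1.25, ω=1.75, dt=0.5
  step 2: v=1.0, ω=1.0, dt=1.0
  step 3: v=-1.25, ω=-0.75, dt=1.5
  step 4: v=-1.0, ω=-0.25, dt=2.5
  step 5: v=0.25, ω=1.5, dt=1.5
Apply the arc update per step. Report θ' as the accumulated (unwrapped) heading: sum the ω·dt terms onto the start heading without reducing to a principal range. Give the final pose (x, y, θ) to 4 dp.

step 1: θ'=-2.0048 (R=-0.7143) → pose (2.9632, -1.1104, -2.0048)
step 2: θ'=-1.0048 (R=1.0000) → pose (3.0264, -2.0672, -1.0048)
step 3: θ'=-2.1298 (R=1.6667) → pose (3.0202, -0.2895, -2.1298)
step 4: θ'=-2.7548 (R=4.0000) → pose (4.9025, 1.2936, -2.7548)
step 5: θ'=-0.5048 (R=0.1667) → pose (4.8847, 0.9934, -0.5048)

(4.8847, 0.9934, -0.5048)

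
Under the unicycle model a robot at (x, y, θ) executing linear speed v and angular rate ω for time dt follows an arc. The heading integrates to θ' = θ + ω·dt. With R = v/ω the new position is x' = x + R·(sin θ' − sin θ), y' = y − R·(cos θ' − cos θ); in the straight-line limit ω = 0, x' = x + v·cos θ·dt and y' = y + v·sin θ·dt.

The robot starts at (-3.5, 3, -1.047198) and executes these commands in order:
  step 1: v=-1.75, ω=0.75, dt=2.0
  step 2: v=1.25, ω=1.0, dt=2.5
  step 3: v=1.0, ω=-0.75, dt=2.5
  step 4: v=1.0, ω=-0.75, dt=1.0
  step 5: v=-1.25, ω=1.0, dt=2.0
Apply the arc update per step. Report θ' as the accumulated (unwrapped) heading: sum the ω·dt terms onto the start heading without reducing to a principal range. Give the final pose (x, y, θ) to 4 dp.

(-7.5390, 6.8134, 2.3278)

step 1: θ'=0.4528 (R=-2.3333) → pose (-6.5415, 3.9315, 0.4528)
step 2: θ'=2.9528 (R=1.2500) → pose (-6.8538, 6.2833, 2.9528)
step 3: θ'=1.0778 (R=-1.3333) → pose (-7.7781, 8.2240, 1.0778)
step 4: θ'=0.3278 (R=-1.3333) → pose (-7.0329, 8.8553, 0.3278)
step 5: θ'=2.3278 (R=-1.2500) → pose (-7.5390, 6.8134, 2.3278)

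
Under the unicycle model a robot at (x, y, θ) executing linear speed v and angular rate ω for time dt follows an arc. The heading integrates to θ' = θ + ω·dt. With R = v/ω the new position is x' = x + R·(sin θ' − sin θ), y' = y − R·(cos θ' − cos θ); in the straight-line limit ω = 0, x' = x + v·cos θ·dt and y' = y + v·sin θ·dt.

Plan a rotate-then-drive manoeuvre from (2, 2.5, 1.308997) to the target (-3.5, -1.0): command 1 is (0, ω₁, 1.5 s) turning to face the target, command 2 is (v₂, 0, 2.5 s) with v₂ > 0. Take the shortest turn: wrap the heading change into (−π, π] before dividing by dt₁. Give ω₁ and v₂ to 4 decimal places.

ω₁ = 1.5995, v₂ = 2.6077

heading to target = atan2(-1−2.5, -3.5−2) = -2.5749
Δθ = wrap(-2.5749 − 1.3090) = 2.3993; ω₁ = Δθ/dt₁ = 1.5995
distance = √((-3.5−2)² + (-1−2.5)²) = 6.5192; v₂ = distance/dt₂ = 2.6077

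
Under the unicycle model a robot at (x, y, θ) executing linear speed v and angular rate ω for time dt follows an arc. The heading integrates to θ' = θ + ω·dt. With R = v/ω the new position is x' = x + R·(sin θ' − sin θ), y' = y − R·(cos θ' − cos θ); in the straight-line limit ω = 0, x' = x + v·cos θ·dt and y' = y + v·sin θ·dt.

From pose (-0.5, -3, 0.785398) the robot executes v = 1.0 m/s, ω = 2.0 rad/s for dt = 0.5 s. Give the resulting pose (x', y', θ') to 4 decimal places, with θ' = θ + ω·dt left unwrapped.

(-0.3650, -2.5400, 1.7854)

θ' = 0.7854 + 2.0·0.5 = 1.7854
R = v/ω = 1.0/2.0 = 0.5000
x' = -0.5 + 0.5000·(sin 1.7854 − sin 0.7854) = -0.3650
y' = -3 − 0.5000·(cos 1.7854 − cos 0.7854) = -2.5400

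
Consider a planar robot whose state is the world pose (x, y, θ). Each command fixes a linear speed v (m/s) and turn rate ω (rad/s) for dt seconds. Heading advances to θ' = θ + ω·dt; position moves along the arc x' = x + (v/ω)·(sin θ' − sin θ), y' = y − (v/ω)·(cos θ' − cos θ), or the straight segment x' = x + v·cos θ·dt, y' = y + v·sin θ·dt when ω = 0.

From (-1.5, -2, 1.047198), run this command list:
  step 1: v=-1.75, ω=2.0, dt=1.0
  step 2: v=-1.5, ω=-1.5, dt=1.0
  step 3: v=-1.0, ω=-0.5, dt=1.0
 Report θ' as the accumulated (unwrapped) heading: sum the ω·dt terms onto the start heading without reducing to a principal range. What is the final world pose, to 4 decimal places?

(-0.1866, -5.2806, 1.0472)

step 1: θ'=3.0472 (R=-0.8750) → pose (-0.8247, -3.3086, 3.0472)
step 2: θ'=1.5472 (R=1.0000) → pose (0.0808, -4.3277, 1.5472)
step 3: θ'=1.0472 (R=2.0000) → pose (-0.1866, -5.2806, 1.0472)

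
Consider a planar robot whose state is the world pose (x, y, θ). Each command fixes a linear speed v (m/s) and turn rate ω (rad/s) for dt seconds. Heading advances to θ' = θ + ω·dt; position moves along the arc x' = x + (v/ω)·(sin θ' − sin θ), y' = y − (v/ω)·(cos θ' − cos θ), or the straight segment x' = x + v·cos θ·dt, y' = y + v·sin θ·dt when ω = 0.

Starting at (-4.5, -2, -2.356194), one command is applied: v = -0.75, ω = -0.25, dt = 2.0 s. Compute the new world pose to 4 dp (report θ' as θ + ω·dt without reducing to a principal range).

θ' = -2.3562 + -0.25·2.0 = -2.8562
R = v/ω = -0.75/-0.25 = 3.0000
x' = -4.5 + 3.0000·(sin -2.8562 − sin -2.3562) = -3.2233
y' = -2 − 3.0000·(cos -2.8562 − cos -2.3562) = -1.2427

(-3.2233, -1.2427, -2.8562)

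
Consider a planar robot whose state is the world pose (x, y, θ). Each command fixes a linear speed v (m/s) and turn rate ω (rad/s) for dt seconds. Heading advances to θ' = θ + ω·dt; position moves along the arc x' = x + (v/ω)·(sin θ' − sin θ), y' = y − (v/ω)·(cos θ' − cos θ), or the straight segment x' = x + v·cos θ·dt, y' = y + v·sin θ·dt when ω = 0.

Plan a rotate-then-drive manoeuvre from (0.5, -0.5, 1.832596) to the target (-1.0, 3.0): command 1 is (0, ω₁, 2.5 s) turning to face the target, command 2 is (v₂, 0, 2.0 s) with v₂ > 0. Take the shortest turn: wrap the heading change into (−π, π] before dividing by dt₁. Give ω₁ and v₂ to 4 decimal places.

heading to target = atan2(3−-0.5, -1−0.5) = 1.9757
Δθ = wrap(1.9757 − 1.8326) = 0.1431; ω₁ = Δθ/dt₁ = 0.0572
distance = √((-1−0.5)² + (3−-0.5)²) = 3.8079; v₂ = distance/dt₂ = 1.9039

ω₁ = 0.0572, v₂ = 1.9039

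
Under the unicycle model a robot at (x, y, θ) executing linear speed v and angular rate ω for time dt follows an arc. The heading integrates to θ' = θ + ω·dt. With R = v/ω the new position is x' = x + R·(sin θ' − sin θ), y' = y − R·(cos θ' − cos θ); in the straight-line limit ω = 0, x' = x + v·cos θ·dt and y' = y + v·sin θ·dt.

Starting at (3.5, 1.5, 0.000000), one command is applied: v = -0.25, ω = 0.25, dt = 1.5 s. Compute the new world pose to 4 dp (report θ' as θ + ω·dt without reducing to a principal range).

(3.1337, 1.4305, 0.3750)

θ' = 0.0000 + 0.25·1.5 = 0.3750
R = v/ω = -0.25/0.25 = -1.0000
x' = 3.5 + -1.0000·(sin 0.3750 − sin 0.0000) = 3.1337
y' = 1.5 − -1.0000·(cos 0.3750 − cos 0.0000) = 1.4305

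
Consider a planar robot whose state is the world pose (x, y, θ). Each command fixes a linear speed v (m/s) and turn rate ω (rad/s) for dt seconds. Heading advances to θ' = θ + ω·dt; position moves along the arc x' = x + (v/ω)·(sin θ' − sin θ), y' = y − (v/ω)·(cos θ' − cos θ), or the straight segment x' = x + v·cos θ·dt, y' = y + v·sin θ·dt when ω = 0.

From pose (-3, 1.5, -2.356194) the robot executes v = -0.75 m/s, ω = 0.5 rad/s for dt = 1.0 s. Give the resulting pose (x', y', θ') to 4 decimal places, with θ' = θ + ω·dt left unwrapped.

θ' = -2.3562 + 0.5·1.0 = -1.8562
R = v/ω = -0.75/0.5 = -1.5000
x' = -3 + -1.5000·(sin -1.8562 − sin -2.3562) = -2.6213
y' = 1.5 − -1.5000·(cos -1.8562 − cos -2.3562) = 2.1384

(-2.6213, 2.1384, -1.8562)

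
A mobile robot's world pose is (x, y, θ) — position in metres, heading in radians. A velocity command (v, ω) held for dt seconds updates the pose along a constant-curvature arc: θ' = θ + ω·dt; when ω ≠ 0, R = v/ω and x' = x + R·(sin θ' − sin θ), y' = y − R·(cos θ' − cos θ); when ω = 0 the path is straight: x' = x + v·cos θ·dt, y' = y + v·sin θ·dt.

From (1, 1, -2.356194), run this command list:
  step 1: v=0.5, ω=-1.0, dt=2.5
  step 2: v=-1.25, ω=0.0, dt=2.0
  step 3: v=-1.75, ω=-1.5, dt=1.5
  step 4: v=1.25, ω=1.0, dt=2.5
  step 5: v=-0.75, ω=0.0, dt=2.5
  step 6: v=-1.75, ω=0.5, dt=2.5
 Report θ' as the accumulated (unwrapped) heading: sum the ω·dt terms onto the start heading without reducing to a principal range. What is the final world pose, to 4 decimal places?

step 1: θ'=-4.8562 (R=-0.5000) → pose (0.1516, 1.4252, -4.8562)
step 2: θ'=-4.8562 (straight) → pose (-0.2067, -1.0490, -4.8562)
step 3: θ'=-7.1062 (R=1.1667) → pose (-2.2167, -1.6751, -7.1062)
step 4: θ'=-4.6062 (R=1.2500) → pose (-0.0572, -0.6926, -4.6062)
step 5: θ'=-4.6062 (straight) → pose (0.1415, -2.5571, -4.6062)
step 6: θ'=-3.3562 (R=-3.5000) → pose (2.8764, -5.6058, -3.3562)

(2.8764, -5.6058, -3.3562)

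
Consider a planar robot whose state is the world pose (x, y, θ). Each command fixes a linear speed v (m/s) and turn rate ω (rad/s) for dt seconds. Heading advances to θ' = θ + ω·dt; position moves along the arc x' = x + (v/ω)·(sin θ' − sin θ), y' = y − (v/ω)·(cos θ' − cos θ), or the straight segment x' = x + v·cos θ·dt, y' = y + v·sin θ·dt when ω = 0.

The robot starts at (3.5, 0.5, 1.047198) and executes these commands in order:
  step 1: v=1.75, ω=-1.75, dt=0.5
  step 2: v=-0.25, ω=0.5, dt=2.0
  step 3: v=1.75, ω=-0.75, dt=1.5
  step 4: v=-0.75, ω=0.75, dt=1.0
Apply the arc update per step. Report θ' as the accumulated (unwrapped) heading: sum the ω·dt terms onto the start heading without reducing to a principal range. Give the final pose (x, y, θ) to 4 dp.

step 1: θ'=0.1722 (R=-1.0000) → pose (4.1947, 0.9852, 0.1722)
step 2: θ'=1.1722 (R=-0.5000) → pose (3.8195, 0.6867, 1.1722)
step 3: θ'=0.0472 (R=-2.3333) → pose (5.8599, 2.1118, 0.0472)
step 4: θ'=0.7972 (R=-1.0000) → pose (5.1917, 1.8116, 0.7972)

(5.1917, 1.8116, 0.7972)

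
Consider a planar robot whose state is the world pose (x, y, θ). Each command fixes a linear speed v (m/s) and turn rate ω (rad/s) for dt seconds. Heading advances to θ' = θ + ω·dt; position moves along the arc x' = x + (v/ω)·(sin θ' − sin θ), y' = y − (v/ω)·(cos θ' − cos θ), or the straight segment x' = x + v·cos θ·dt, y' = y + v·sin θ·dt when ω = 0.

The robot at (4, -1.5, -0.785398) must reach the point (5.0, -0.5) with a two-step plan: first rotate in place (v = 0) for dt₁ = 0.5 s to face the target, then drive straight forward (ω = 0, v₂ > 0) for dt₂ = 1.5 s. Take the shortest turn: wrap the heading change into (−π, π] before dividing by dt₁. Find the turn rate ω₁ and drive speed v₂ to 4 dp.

heading to target = atan2(-0.5−-1.5, 5−4) = 0.7854
Δθ = wrap(0.7854 − -0.7854) = 1.5708; ω₁ = Δθ/dt₁ = 3.1416
distance = √((5−4)² + (-0.5−-1.5)²) = 1.4142; v₂ = distance/dt₂ = 0.9428

ω₁ = 3.1416, v₂ = 0.9428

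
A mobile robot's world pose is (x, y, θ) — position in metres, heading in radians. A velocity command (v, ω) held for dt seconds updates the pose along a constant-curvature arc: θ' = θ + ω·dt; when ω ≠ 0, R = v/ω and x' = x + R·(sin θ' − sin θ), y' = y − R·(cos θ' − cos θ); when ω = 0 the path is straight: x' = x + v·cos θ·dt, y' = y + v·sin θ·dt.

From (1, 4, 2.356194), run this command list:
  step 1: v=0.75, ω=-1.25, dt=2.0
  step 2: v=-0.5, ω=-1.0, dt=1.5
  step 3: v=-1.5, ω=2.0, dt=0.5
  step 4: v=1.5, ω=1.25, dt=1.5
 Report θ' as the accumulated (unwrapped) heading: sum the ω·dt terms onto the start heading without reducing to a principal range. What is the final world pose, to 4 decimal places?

step 1: θ'=-0.1438 (R=-0.6000) → pose (1.5103, 5.0181, -0.1438)
step 2: θ'=-1.6438 (R=0.5000) → pose (1.0832, 5.5494, -1.6438)
step 3: θ'=-0.6438 (R=-0.7500) → pose (0.7854, 6.2040, -0.6438)
step 4: θ'=1.2312 (R=1.2000) → pose (2.6372, 6.7640, 1.2312)

(2.6372, 6.7640, 1.2312)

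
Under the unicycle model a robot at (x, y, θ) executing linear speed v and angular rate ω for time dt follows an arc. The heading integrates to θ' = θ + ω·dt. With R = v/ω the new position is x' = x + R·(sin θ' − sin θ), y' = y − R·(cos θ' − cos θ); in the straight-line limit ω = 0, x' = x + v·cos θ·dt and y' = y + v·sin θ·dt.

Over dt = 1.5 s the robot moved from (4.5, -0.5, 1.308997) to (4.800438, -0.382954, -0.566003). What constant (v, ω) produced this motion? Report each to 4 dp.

Δθ = -0.566003 − 1.308997 = -1.875000
ω = Δθ/dt = -1.875000/1.5 = -1.2500
R = Δx/(sin θ' − sin θ) = -0.2000
v = R·ω = -0.2000·-1.2500 = 0.2500

v = 0.2500, ω = -1.2500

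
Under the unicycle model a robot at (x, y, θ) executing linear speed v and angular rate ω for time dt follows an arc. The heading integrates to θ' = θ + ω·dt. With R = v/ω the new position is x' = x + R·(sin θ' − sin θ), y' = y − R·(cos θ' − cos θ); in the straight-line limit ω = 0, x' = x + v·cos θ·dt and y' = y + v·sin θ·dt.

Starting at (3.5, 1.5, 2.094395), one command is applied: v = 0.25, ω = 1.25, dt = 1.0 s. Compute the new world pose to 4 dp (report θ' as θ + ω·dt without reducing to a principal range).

θ' = 2.0944 + 1.25·1.0 = 3.3444
R = v/ω = 0.25/1.25 = 0.2000
x' = 3.5 + 0.2000·(sin 3.3444 − sin 2.0944) = 3.2865
y' = 1.5 − 0.2000·(cos 3.3444 − cos 2.0944) = 1.5959

(3.2865, 1.5959, 3.3444)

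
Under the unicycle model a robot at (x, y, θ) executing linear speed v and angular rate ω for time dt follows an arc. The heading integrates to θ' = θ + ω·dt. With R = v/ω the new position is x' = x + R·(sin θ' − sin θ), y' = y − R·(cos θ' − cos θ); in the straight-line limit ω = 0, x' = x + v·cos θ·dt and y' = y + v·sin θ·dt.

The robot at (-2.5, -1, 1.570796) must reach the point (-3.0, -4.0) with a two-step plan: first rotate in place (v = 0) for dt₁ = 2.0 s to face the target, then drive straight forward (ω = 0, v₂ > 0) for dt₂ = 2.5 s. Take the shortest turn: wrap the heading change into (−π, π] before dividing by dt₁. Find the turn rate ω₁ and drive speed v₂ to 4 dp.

heading to target = atan2(-4−-1, -3−-2.5) = -1.7359
Δθ = wrap(-1.7359 − 1.5708) = 2.9764; ω₁ = Δθ/dt₁ = 1.4882
distance = √((-3−-2.5)² + (-4−-1)²) = 3.0414; v₂ = distance/dt₂ = 1.2166

ω₁ = 1.4882, v₂ = 1.2166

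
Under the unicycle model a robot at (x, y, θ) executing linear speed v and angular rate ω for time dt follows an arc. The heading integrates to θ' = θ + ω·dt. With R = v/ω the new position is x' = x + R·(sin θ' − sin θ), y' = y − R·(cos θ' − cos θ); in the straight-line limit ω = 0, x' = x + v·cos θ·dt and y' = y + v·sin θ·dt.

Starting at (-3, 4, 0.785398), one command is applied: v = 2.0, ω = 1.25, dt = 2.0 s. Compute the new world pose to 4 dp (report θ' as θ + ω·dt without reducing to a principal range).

(-4.3607, 6.7149, 3.2854)

θ' = 0.7854 + 1.25·2.0 = 3.2854
R = v/ω = 2.0/1.25 = 1.6000
x' = -3 + 1.6000·(sin 3.2854 − sin 0.7854) = -4.3607
y' = 4 − 1.6000·(cos 3.2854 − cos 0.7854) = 6.7149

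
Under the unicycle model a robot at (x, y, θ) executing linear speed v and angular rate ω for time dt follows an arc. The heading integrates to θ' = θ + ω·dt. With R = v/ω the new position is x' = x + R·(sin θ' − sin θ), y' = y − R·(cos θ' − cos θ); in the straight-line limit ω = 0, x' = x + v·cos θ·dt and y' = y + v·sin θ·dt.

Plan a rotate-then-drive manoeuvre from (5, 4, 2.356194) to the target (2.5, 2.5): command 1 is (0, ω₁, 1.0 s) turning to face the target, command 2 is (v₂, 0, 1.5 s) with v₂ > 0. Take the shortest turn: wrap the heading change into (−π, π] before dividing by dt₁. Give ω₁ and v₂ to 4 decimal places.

heading to target = atan2(2.5−4, 2.5−5) = -2.6012
Δθ = wrap(-2.6012 − 2.3562) = 1.3258; ω₁ = Δθ/dt₁ = 1.3258
distance = √((2.5−5)² + (2.5−4)²) = 2.9155; v₂ = distance/dt₂ = 1.9437

ω₁ = 1.3258, v₂ = 1.9437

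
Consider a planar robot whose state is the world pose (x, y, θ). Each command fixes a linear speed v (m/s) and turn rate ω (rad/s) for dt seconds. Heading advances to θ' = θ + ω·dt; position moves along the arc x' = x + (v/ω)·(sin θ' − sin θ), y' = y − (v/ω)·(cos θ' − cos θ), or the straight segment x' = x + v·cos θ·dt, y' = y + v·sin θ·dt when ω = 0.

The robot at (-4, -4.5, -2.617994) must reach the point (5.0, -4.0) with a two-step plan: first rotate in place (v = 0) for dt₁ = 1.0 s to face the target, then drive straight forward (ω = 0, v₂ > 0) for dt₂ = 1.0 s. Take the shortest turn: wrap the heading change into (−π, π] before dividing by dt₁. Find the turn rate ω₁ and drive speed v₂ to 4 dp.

ω₁ = 2.6735, v₂ = 9.0139

heading to target = atan2(-4−-4.5, 5−-4) = 0.0555
Δθ = wrap(0.0555 − -2.6180) = 2.6735; ω₁ = Δθ/dt₁ = 2.6735
distance = √((5−-4)² + (-4−-4.5)²) = 9.0139; v₂ = distance/dt₂ = 9.0139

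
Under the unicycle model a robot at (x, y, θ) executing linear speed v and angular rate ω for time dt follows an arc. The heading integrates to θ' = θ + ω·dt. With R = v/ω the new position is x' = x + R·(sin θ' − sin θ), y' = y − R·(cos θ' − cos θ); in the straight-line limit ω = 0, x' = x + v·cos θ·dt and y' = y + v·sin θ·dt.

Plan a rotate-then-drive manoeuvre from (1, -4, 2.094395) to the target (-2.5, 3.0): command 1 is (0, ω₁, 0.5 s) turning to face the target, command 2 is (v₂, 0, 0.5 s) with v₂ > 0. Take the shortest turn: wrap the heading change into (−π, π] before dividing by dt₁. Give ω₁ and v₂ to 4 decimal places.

ω₁ = -0.1199, v₂ = 15.6525

heading to target = atan2(3−-4, -2.5−1) = 2.0344
Δθ = wrap(2.0344 − 2.0944) = -0.0600; ω₁ = Δθ/dt₁ = -0.1199
distance = √((-2.5−1)² + (3−-4)²) = 7.8262; v₂ = distance/dt₂ = 15.6525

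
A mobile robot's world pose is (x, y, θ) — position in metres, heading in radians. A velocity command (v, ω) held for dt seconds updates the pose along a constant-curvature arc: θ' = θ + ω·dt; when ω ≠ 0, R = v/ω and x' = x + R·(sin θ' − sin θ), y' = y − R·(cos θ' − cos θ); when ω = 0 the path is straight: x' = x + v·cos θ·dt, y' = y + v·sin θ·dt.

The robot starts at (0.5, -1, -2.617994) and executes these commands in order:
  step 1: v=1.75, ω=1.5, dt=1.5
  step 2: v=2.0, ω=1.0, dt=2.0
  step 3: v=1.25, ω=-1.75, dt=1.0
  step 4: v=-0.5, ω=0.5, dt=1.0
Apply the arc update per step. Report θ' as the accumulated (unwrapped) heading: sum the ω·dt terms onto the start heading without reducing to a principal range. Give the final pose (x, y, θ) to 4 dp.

step 1: θ'=-0.3680 (R=1.1667) → pose (0.6636, -3.0989, -0.3680)
step 2: θ'=1.6320 (R=2.0000) → pose (3.3794, -1.1105, 1.6320)
step 3: θ'=-0.1180 (R=-0.7143) → pose (4.1764, -0.3575, -0.1180)
step 4: θ'=0.3820 (R=-1.0000) → pose (3.6859, -0.4226, 0.3820)

(3.6859, -0.4226, 0.3820)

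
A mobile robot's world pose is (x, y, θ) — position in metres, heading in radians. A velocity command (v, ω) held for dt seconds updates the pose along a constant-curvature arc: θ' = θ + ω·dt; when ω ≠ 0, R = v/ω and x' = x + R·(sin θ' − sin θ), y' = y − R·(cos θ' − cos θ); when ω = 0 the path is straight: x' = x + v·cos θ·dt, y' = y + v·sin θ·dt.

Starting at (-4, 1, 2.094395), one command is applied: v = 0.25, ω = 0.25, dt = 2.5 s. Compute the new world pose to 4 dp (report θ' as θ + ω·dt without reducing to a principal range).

(-4.4563, 1.4122, 2.7194)

θ' = 2.0944 + 0.25·2.5 = 2.7194
R = v/ω = 0.25/0.25 = 1.0000
x' = -4 + 1.0000·(sin 2.7194 − sin 2.0944) = -4.4563
y' = 1 − 1.0000·(cos 2.7194 − cos 2.0944) = 1.4122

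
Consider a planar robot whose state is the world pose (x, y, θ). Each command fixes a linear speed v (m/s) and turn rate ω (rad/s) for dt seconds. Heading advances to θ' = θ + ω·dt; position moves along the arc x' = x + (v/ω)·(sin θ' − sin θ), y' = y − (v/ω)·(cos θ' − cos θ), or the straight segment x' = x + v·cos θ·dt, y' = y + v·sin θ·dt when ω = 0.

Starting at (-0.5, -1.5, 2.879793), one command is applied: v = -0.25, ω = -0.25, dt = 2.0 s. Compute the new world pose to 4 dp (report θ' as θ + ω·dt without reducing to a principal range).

θ' = 2.8798 + -0.25·2.0 = 2.3798
R = v/ω = -0.25/-0.25 = 1.0000
x' = -0.5 + 1.0000·(sin 2.3798 − sin 2.8798) = -0.0686
y' = -1.5 − 1.0000·(cos 2.3798 − cos 2.8798) = -1.7423

(-0.0686, -1.7423, 2.3798)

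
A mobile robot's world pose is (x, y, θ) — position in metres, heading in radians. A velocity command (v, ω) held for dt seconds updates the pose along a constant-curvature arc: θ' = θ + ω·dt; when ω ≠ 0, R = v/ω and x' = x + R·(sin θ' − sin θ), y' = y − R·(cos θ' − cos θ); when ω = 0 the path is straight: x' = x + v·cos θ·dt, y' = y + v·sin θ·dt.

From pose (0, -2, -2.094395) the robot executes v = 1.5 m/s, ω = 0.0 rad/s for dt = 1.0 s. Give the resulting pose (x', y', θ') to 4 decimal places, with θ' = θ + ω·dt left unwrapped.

θ' = -2.0944 + 0.0·1.0 = -2.0944
ω = 0 → straight: x' = 0 + 1.5·cos(-2.0944)·1.0 = -0.7500
y' = -2 + 1.5·sin(-2.0944)·1.0 = -3.2990

(-0.7500, -3.2990, -2.0944)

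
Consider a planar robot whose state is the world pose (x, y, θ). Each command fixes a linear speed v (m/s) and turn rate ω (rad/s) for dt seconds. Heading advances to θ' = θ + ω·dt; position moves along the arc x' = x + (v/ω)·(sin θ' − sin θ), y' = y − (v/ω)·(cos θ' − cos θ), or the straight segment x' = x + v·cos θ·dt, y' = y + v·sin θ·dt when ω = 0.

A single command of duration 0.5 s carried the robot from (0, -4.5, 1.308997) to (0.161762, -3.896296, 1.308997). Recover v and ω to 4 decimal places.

Δθ = 1.308997 − 1.308997 = 0.000000
ω = Δθ/dt = 0.000000/0.5 = 0.0000
ω = 0 → v = (Δx·cos θ + Δy·sin θ)/dt = 1.2500

v = 1.2500, ω = 0.0000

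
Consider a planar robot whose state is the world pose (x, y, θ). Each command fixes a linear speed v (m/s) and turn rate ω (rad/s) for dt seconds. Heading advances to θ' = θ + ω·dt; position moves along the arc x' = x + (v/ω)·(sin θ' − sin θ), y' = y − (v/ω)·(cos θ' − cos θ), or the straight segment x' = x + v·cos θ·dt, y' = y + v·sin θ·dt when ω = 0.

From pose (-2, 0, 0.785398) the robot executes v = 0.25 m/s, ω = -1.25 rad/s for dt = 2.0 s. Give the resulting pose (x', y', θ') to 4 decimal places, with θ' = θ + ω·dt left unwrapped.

(-1.6606, -0.1701, -1.7146)

θ' = 0.7854 + -1.25·2.0 = -1.7146
R = v/ω = 0.25/-1.25 = -0.2000
x' = -2 + -0.2000·(sin -1.7146 − sin 0.7854) = -1.6606
y' = 0 − -0.2000·(cos -1.7146 − cos 0.7854) = -0.1701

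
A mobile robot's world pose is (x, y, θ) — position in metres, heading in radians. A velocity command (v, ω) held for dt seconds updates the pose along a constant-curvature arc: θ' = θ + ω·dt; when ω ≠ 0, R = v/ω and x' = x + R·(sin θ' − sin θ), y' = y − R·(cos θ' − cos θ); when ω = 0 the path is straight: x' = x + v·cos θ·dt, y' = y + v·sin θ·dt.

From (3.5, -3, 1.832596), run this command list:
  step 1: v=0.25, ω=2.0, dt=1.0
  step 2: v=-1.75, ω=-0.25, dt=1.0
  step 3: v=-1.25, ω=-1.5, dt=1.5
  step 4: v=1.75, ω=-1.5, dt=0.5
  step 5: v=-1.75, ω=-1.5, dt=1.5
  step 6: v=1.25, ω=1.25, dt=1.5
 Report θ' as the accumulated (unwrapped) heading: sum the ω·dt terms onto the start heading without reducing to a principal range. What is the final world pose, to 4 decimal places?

step 1: θ'=3.8326 (R=0.1250) → pose (3.2996, -2.9360, 3.8326)
step 2: θ'=3.5826 (R=7.0000) → pose (4.7728, -2.0000, 3.5826)
step 3: θ'=1.3326 (R=0.8333) → pose (5.9384, -2.9502, 1.3326)
step 4: θ'=0.5826 (R=-1.1667) → pose (6.4302, -2.2513, 0.5826)
step 5: θ'=-1.6674 (R=1.1667) → pose (4.6271, -1.1646, -1.6674)
step 6: θ'=0.2076 (R=1.0000) → pose (5.8285, -2.2396, 0.2076)

(5.8285, -2.2396, 0.2076)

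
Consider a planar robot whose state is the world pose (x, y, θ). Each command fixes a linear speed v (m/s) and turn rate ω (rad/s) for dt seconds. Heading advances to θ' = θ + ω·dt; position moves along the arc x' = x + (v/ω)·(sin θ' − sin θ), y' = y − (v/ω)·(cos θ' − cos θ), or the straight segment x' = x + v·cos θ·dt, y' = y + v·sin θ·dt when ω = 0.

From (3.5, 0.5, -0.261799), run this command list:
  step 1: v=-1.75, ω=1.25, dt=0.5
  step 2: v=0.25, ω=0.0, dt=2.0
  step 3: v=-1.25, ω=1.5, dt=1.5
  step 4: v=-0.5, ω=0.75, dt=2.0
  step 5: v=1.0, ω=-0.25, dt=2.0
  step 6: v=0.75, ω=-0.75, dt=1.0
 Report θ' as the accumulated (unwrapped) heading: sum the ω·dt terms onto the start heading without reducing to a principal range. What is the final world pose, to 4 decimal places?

(1.6552, -2.0430, 2.8632)

step 1: θ'=0.3632 (R=-1.4000) → pose (2.6403, 0.4564, 0.3632)
step 2: θ'=0.3632 (straight) → pose (3.1077, 0.6340, 0.3632)
step 3: θ'=2.6132 (R=-0.8333) → pose (2.9836, -0.8646, 2.6132)
step 4: θ'=4.1132 (R=-0.6667) → pose (3.8702, -0.6649, 4.1132)
step 5: θ'=3.6132 (R=-4.0000) → pose (2.3843, -1.9723, 3.6132)
step 6: θ'=2.8632 (R=-1.0000) → pose (1.6552, -2.0430, 2.8632)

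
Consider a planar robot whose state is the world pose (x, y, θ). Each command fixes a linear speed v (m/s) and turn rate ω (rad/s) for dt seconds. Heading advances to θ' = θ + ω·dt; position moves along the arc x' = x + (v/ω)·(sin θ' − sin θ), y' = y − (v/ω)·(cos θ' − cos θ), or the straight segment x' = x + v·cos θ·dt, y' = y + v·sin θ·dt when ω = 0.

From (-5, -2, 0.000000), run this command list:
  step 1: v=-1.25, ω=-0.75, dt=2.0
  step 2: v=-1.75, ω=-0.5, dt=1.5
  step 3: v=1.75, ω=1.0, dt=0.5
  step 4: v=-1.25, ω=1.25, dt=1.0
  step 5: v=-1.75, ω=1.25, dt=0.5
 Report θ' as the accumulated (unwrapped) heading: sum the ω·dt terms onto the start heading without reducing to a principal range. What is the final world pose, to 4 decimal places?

step 1: θ'=-1.5000 (R=1.6667) → pose (-6.6625, -0.4512, -1.5000)
step 2: θ'=-2.2500 (R=3.5000) → pose (-5.8945, 1.9950, -2.2500)
step 3: θ'=-1.7500 (R=1.7500) → pose (-6.2549, 1.2076, -1.7500)
step 4: θ'=-0.5000 (R=-1.0000) → pose (-6.7594, 2.2634, -0.5000)
step 5: θ'=0.1250 (R=-1.4000) → pose (-7.6052, 2.4239, 0.1250)

(-7.6052, 2.4239, 0.1250)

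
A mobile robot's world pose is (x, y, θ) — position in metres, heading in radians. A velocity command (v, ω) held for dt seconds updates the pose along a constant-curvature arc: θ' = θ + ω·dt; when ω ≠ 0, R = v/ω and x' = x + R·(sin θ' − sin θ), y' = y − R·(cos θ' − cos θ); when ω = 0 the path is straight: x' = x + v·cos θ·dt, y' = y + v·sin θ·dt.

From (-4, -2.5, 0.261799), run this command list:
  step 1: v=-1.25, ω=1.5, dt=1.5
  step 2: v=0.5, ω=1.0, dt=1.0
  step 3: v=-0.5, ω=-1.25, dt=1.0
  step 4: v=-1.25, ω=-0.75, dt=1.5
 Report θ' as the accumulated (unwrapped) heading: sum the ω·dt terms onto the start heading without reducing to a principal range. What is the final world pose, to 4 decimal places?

step 1: θ'=2.5118 (R=-0.8333) → pose (-4.2751, -3.9784, 2.5118)
step 2: θ'=3.5118 (R=0.5000) → pose (-4.7505, -3.9163, 3.5118)
step 3: θ'=2.2618 (R=0.4000) → pose (-4.2976, -4.0343, 2.2618)
step 4: θ'=1.1368 (R=1.6667) → pose (-4.0698, -5.7973, 1.1368)

(-4.0698, -5.7973, 1.1368)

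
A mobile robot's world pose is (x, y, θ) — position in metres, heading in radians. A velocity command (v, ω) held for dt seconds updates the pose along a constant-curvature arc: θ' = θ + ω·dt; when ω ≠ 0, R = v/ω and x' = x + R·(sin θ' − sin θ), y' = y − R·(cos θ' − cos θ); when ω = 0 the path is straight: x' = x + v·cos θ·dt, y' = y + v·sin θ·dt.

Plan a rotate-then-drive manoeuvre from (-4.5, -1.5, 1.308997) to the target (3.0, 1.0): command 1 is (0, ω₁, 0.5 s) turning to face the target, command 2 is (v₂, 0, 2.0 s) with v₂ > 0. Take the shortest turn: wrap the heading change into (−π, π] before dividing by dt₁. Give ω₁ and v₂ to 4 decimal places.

heading to target = atan2(1−-1.5, 3−-4.5) = 0.3218
Δθ = wrap(0.3218 − 1.3090) = -0.9872; ω₁ = Δθ/dt₁ = -1.9745
distance = √((3−-4.5)² + (1−-1.5)²) = 7.9057; v₂ = distance/dt₂ = 3.9528

ω₁ = -1.9745, v₂ = 3.9528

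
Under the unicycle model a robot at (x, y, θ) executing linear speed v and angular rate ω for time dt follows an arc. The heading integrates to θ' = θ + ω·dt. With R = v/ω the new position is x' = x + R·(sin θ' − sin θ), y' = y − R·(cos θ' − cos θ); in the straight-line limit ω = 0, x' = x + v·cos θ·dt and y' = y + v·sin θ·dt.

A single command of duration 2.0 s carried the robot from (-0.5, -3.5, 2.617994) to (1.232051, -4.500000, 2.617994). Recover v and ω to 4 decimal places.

Δθ = 2.617994 − 2.617994 = 0.000000
ω = Δθ/dt = 0.000000/2.0 = 0.0000
ω = 0 → v = (Δx·cos θ + Δy·sin θ)/dt = -1.0000

v = -1.0000, ω = 0.0000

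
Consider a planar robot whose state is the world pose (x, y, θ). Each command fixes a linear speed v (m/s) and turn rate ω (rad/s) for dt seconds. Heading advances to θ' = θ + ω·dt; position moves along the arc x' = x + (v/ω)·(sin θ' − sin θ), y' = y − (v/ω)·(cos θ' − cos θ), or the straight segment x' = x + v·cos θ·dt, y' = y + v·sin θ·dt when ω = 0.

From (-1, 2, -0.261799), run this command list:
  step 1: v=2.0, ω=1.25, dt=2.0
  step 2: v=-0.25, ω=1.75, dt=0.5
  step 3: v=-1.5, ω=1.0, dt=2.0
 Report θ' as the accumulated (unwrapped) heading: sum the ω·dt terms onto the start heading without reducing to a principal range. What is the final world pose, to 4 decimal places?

(2.2026, 6.5661, 5.1132)

step 1: θ'=2.2382 (R=1.6000) → pose (0.6708, 4.5358, 2.2382)
step 2: θ'=3.1132 (R=-0.1429) → pose (0.7789, 4.4814, 3.1132)
step 3: θ'=5.1132 (R=-1.5000) → pose (2.2026, 6.5661, 5.1132)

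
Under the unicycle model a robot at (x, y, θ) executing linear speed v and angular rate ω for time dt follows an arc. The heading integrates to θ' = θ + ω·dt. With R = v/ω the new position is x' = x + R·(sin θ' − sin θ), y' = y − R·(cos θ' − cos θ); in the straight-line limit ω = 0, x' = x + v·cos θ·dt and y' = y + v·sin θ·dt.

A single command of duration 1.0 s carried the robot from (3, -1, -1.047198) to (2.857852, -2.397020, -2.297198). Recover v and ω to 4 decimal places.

Δθ = -2.297198 − -1.047198 = -1.250000
ω = Δθ/dt = -1.250000/1.0 = -1.2500
R = −Δy/(cos θ' − cos θ) = -1.2000
v = R·ω = -1.2000·-1.2500 = 1.5000

v = 1.5000, ω = -1.2500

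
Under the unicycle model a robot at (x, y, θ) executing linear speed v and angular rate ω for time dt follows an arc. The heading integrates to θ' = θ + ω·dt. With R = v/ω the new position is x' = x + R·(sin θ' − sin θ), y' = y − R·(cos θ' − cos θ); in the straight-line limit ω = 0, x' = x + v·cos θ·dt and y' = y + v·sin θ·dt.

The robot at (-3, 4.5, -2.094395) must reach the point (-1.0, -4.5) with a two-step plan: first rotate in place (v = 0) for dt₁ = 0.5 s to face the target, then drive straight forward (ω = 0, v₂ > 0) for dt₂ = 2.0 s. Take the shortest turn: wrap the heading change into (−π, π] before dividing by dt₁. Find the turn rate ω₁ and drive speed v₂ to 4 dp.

ω₁ = 1.4845, v₂ = 4.6098

heading to target = atan2(-4.5−4.5, -1−-3) = -1.3521
Δθ = wrap(-1.3521 − -2.0944) = 0.7423; ω₁ = Δθ/dt₁ = 1.4845
distance = √((-1−-3)² + (-4.5−4.5)²) = 9.2195; v₂ = distance/dt₂ = 4.6098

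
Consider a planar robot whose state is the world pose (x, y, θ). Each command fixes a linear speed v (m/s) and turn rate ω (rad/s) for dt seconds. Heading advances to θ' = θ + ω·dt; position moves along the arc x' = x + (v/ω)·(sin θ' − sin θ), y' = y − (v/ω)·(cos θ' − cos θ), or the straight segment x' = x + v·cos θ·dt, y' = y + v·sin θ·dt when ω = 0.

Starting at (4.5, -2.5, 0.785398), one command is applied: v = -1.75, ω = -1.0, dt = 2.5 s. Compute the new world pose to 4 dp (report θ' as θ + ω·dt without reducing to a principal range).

(1.5306, -1.0118, -1.7146)

θ' = 0.7854 + -1.0·2.5 = -1.7146
R = v/ω = -1.75/-1.0 = 1.7500
x' = 4.5 + 1.7500·(sin -1.7146 − sin 0.7854) = 1.5306
y' = -2.5 − 1.7500·(cos -1.7146 − cos 0.7854) = -1.0118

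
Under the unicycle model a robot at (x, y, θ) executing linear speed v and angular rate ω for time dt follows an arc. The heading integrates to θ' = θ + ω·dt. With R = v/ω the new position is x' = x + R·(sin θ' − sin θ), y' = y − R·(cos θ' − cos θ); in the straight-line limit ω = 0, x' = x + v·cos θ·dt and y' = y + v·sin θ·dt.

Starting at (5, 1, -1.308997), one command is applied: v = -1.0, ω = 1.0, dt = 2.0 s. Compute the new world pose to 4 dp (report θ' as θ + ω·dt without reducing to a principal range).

θ' = -1.3090 + 1.0·2.0 = 0.6910
R = v/ω = -1.0/1.0 = -1.0000
x' = 5 + -1.0000·(sin 0.6910 − sin -1.3090) = 3.3968
y' = 1 − -1.0000·(cos 0.6910 − cos -1.3090) = 1.5118

(3.3968, 1.5118, 0.6910)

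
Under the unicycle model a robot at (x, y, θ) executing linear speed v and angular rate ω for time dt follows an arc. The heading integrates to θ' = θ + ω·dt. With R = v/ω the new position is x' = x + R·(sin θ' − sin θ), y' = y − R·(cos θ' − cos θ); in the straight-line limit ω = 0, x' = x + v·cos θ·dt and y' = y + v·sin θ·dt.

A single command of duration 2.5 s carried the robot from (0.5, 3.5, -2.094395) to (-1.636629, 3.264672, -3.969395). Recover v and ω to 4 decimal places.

v = 1.0000, ω = -0.7500

Δθ = -3.969395 − -2.094395 = -1.875000
ω = Δθ/dt = -1.875000/2.5 = -0.7500
R = Δx/(sin θ' − sin θ) = -1.3333
v = R·ω = -1.3333·-0.7500 = 1.0000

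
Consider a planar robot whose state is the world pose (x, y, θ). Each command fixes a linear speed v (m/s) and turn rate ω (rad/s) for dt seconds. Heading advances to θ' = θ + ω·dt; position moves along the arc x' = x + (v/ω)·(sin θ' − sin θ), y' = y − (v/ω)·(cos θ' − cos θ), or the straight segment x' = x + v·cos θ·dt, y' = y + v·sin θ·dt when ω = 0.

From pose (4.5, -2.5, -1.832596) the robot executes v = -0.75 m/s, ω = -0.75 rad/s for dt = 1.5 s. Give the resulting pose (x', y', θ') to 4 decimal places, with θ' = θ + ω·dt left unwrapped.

(5.2830, -1.7757, -2.9576)

θ' = -1.8326 + -0.75·1.5 = -2.9576
R = v/ω = -0.75/-0.75 = 1.0000
x' = 4.5 + 1.0000·(sin -2.9576 − sin -1.8326) = 5.2830
y' = -2.5 − 1.0000·(cos -2.9576 − cos -1.8326) = -1.7757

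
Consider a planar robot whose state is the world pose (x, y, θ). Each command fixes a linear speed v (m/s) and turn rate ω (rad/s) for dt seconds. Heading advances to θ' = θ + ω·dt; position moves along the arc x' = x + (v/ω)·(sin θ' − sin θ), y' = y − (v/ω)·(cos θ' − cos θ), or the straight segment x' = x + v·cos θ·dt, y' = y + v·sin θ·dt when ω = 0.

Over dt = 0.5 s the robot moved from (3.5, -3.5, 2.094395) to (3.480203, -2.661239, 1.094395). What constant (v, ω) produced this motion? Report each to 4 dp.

Δθ = 1.094395 − 2.094395 = -1.000000
ω = Δθ/dt = -1.000000/0.5 = -2.0000
R = −Δy/(cos θ' − cos θ) = -0.8750
v = R·ω = -0.8750·-2.0000 = 1.7500

v = 1.7500, ω = -2.0000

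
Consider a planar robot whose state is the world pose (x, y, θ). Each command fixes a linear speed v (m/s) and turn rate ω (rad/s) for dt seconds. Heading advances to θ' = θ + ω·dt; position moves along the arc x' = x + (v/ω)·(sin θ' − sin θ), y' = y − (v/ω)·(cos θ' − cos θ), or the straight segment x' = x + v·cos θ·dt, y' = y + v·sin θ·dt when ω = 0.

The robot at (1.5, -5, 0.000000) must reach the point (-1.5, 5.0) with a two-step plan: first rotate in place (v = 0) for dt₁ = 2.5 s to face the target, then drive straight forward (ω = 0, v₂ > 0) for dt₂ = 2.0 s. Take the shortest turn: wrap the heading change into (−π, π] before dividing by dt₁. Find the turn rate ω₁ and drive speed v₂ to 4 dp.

heading to target = atan2(5−-5, -1.5−1.5) = 1.8623
Δθ = wrap(1.8623 − 0.0000) = 1.8623; ω₁ = Δθ/dt₁ = 0.7449
distance = √((-1.5−1.5)² + (5−-5)²) = 10.4403; v₂ = distance/dt₂ = 5.2202

ω₁ = 0.7449, v₂ = 5.2202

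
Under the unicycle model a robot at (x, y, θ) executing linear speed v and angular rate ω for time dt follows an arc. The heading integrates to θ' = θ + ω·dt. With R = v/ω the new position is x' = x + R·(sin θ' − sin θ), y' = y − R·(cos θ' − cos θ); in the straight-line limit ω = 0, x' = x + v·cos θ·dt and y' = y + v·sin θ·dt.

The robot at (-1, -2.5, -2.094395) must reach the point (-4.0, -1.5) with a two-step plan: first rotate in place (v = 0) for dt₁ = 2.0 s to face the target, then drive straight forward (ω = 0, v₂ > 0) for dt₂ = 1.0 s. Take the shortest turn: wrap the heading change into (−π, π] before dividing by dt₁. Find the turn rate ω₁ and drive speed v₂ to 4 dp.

heading to target = atan2(-1.5−-2.5, -4−-1) = 2.8198
Δθ = wrap(2.8198 − -2.0944) = -1.3689; ω₁ = Δθ/dt₁ = -0.6845
distance = √((-4−-1)² + (-1.5−-2.5)²) = 3.1623; v₂ = distance/dt₂ = 3.1623

ω₁ = -0.6845, v₂ = 3.1623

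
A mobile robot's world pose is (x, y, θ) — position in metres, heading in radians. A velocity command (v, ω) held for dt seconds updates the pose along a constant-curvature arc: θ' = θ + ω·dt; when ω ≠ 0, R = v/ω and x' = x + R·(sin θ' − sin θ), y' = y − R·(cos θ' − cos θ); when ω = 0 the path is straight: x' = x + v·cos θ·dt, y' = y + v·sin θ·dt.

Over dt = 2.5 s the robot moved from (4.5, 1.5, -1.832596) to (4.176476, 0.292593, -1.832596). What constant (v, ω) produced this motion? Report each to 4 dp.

Δθ = -1.832596 − -1.832596 = 0.000000
ω = Δθ/dt = 0.000000/2.5 = 0.0000
ω = 0 → v = (Δx·cos θ + Δy·sin θ)/dt = 0.5000

v = 0.5000, ω = 0.0000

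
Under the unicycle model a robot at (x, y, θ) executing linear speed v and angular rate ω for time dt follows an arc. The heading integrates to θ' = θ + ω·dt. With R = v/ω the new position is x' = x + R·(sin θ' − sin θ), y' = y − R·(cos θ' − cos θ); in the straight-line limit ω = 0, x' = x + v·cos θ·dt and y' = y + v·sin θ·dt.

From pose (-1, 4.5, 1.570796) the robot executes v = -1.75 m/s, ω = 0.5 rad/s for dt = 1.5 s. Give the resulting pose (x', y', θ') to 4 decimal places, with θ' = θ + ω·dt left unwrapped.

(-0.0609, 2.1143, 2.3208)

θ' = 1.5708 + 0.5·1.5 = 2.3208
R = v/ω = -1.75/0.5 = -3.5000
x' = -1 + -3.5000·(sin 2.3208 − sin 1.5708) = -0.0609
y' = 4.5 − -3.5000·(cos 2.3208 − cos 1.5708) = 2.1143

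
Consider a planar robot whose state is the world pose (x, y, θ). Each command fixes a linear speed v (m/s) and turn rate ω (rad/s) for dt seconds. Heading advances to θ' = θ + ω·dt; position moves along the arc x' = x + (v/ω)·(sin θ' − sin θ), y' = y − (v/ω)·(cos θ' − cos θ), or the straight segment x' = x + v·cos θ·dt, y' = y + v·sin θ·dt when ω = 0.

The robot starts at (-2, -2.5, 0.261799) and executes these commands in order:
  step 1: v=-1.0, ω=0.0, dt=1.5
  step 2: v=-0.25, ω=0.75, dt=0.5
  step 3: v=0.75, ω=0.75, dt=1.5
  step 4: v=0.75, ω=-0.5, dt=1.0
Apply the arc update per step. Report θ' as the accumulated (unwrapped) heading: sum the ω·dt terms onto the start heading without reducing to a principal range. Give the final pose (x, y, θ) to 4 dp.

(-3.1299, -1.2074, 1.2618)

step 1: θ'=0.2618 (straight) → pose (-3.4489, -2.8882, 0.2618)
step 2: θ'=0.6368 (R=-0.3333) → pose (-3.5608, -2.9422, 0.6368)
step 3: θ'=1.7618 (R=1.0000) → pose (-3.1736, -1.9484, 1.7618)
step 4: θ'=1.2618 (R=-1.5000) → pose (-3.1299, -1.2074, 1.2618)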